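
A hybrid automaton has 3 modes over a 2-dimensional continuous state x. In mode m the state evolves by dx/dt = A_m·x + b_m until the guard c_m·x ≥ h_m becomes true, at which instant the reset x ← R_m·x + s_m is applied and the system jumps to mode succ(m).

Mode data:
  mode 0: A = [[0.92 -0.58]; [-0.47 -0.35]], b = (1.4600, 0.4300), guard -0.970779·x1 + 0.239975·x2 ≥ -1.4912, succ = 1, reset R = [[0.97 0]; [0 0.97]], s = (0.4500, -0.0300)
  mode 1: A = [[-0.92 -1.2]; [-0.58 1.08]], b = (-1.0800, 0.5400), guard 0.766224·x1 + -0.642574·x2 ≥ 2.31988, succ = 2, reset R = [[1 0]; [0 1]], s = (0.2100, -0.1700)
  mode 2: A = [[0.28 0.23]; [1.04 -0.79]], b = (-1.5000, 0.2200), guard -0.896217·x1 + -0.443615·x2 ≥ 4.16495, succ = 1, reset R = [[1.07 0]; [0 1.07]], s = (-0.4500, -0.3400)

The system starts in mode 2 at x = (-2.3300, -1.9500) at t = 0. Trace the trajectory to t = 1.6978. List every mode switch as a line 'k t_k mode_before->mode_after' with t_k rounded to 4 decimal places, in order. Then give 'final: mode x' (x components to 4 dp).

Mode 2: guard c·x = 4.1650 hit at Δt = 0.4051 (t = 0.4051), x⁻ = (-3.4642, -2.3900) → reset → x⁺ = (-4.1567, -2.8973), jump to mode 1
Mode 1: guard c·x = 2.3199 hit at Δt = 0.7361 (t = 1.1412), x⁻ = (-0.4998, -4.2063) → reset → x⁺ = (-0.2898, -4.3763), jump to mode 2
Mode 2: flow for 0.5566 to horizon, guard not reached → x = (-1.7549, -3.2209)

1 0.4051 2->1
2 1.1412 1->2
final: 2 -1.7549 -3.2209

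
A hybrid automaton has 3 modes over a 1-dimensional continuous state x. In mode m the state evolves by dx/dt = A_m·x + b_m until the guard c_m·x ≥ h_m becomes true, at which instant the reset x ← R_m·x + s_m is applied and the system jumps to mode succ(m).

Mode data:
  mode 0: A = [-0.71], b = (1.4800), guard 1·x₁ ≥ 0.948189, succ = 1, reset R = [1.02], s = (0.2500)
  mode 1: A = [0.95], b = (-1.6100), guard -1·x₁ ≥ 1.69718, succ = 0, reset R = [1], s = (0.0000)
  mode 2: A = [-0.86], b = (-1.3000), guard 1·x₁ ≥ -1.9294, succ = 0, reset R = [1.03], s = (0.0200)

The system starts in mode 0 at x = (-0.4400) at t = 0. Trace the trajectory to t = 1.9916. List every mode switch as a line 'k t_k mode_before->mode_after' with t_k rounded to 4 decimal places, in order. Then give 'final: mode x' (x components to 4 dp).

1 1.1243 0->1
final: 1 0.6061

Mode 0: guard c·x = 0.9482 hit at Δt = 1.1243 (t = 1.1243), x⁻ = (0.9482) → reset → x⁺ = (1.2172), jump to mode 1
Mode 1: flow for 0.8673 to horizon, guard not reached → x = (0.6061)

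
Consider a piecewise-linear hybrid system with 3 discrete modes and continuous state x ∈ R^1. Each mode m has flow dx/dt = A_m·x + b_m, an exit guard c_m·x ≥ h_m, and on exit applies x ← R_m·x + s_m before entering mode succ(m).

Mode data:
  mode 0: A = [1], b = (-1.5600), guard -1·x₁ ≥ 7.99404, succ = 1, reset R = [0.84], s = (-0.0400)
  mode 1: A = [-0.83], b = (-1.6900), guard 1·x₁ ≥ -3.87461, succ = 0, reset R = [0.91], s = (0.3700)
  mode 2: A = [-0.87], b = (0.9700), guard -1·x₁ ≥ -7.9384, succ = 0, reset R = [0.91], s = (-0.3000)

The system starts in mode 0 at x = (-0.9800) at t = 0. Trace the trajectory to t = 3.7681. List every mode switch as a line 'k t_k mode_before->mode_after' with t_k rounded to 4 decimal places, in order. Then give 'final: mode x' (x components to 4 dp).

1 1.3248 0->1
2 2.4605 1->0
3 3.1665 0->1
final: 1 -4.9003

Mode 0: guard c·x = 7.9940 hit at Δt = 1.3248 (t = 1.3248), x⁻ = (-7.9940) → reset → x⁺ = (-6.7550), jump to mode 1
Mode 1: guard c·x = -3.8746 hit at Δt = 1.1357 (t = 2.4605), x⁻ = (-3.8746) → reset → x⁺ = (-3.1559), jump to mode 0
Mode 0: guard c·x = 7.9940 hit at Δt = 0.7060 (t = 3.1665), x⁻ = (-7.9940) → reset → x⁺ = (-6.7550), jump to mode 1
Mode 1: flow for 0.6016 to horizon, guard not reached → x = (-4.9003)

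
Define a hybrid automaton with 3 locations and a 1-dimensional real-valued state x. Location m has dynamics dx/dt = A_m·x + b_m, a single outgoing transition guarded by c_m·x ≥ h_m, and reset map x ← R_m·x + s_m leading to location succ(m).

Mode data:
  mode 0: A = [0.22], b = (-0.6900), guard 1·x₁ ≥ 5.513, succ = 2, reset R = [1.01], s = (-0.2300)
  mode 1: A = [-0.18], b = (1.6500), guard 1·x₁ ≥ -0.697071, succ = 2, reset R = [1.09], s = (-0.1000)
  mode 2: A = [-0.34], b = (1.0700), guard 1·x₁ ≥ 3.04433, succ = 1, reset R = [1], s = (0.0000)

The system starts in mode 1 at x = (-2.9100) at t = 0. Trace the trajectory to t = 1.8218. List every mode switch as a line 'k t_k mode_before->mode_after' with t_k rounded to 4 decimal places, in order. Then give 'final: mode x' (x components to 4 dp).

1 1.1245 1->2
final: 2 -0.0141

Mode 1: guard c·x = -0.6971 hit at Δt = 1.1245 (t = 1.1245), x⁻ = (-0.6971) → reset → x⁺ = (-0.8598), jump to mode 2
Mode 2: flow for 0.6973 to horizon, guard not reached → x = (-0.0141)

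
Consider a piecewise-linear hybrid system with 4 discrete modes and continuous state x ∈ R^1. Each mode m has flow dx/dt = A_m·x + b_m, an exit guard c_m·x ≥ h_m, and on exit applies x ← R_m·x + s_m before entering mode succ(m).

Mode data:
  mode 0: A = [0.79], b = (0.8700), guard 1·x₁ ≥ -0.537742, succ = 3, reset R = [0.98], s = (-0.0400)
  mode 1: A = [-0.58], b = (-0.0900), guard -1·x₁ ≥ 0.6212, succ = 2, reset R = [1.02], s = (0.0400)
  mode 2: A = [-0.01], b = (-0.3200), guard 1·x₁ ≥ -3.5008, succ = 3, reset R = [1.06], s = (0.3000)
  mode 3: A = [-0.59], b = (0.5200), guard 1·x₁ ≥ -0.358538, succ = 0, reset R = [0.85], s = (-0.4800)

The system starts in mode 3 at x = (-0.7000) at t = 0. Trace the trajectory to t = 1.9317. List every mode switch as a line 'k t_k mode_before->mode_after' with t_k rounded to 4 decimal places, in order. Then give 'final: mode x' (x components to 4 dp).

1 0.4123 3->0
2 1.1425 0->3
3 1.4059 3->0
final: 0 -0.6218

Mode 3: guard c·x = -0.3585 hit at Δt = 0.4123 (t = 0.4123), x⁻ = (-0.3585) → reset → x⁺ = (-0.7848), jump to mode 0
Mode 0: guard c·x = -0.5377 hit at Δt = 0.7302 (t = 1.1425), x⁻ = (-0.5377) → reset → x⁺ = (-0.5670), jump to mode 3
Mode 3: guard c·x = -0.3585 hit at Δt = 0.2634 (t = 1.4059), x⁻ = (-0.3585) → reset → x⁺ = (-0.7848), jump to mode 0
Mode 0: flow for 0.5258 to horizon, guard not reached → x = (-0.6218)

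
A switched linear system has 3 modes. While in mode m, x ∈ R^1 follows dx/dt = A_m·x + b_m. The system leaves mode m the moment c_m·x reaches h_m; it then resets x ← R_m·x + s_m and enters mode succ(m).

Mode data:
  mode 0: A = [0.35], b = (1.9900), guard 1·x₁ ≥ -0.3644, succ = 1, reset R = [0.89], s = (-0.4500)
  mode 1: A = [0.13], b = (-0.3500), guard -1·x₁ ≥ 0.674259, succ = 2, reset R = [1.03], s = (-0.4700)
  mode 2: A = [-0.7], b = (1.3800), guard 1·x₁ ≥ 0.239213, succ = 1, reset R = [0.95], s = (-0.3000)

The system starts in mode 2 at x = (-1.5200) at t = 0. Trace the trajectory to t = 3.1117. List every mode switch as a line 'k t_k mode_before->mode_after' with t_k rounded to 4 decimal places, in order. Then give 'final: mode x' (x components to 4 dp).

1 1.0013 2->1
2 2.5154 1->2
final: 2 -0.0944

Mode 2: guard c·x = 0.2392 hit at Δt = 1.0013 (t = 1.0013), x⁻ = (0.2392) → reset → x⁺ = (-0.0727), jump to mode 1
Mode 1: guard c·x = 0.6743 hit at Δt = 1.5141 (t = 2.5154), x⁻ = (-0.6743) → reset → x⁺ = (-1.1645), jump to mode 2
Mode 2: flow for 0.5963 to horizon, guard not reached → x = (-0.0944)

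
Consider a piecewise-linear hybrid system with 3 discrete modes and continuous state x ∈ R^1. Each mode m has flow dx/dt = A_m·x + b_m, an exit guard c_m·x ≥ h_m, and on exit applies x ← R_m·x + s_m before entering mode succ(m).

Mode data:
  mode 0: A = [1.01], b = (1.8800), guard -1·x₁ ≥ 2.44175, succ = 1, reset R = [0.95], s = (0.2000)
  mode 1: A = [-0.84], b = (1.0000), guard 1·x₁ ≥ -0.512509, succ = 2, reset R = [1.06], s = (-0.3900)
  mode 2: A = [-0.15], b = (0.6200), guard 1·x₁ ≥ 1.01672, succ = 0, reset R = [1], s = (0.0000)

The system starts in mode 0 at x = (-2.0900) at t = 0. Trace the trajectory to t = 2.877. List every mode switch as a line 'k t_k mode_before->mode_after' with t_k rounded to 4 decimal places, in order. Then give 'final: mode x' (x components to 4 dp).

1 0.9224 0->1
2 1.7136 1->2
final: 2 -0.1219

Mode 0: guard c·x = 2.4417 hit at Δt = 0.9224 (t = 0.9224), x⁻ = (-2.4417) → reset → x⁺ = (-2.1197), jump to mode 1
Mode 1: guard c·x = -0.5125 hit at Δt = 0.7912 (t = 1.7136), x⁻ = (-0.5125) → reset → x⁺ = (-0.9333), jump to mode 2
Mode 2: flow for 1.1634 to horizon, guard not reached → x = (-0.1219)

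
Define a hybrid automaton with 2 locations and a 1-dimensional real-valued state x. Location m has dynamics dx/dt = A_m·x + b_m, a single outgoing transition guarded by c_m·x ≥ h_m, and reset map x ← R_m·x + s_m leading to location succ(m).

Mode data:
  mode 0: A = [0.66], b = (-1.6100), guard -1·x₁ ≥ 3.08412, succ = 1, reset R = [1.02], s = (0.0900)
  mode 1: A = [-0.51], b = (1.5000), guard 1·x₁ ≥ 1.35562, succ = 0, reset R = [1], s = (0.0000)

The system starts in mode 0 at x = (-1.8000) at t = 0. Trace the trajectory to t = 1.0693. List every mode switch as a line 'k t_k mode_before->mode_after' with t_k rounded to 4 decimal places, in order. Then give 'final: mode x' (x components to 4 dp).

1 0.4009 0->1
final: 1 -1.3235

Mode 0: guard c·x = 3.0841 hit at Δt = 0.4009 (t = 0.4009), x⁻ = (-3.0841) → reset → x⁺ = (-3.0558), jump to mode 1
Mode 1: flow for 0.6684 to horizon, guard not reached → x = (-1.3235)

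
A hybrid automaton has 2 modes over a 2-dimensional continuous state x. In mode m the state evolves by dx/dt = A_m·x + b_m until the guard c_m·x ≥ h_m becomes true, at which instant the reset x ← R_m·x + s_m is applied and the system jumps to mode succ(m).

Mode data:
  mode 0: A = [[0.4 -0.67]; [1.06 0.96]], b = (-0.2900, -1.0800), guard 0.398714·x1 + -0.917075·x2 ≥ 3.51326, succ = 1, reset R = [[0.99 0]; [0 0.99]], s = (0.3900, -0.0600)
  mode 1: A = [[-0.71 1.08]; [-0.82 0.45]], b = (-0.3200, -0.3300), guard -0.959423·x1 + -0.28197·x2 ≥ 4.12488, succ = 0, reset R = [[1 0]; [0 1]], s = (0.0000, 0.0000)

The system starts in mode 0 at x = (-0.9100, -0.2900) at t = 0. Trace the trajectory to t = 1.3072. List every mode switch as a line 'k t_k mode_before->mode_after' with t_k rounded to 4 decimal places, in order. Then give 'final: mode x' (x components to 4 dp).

Mode 0: guard c·x = 3.5133 hit at Δt = 0.9762 (t = 0.9762), x⁻ = (-0.2773, -3.9515) → reset → x⁺ = (0.1155, -3.9720), jump to mode 1
Mode 1: flow for 0.3310 to horizon, guard not reached → x = (-1.3719, -4.5457)

1 0.9762 0->1
final: 1 -1.3719 -4.5457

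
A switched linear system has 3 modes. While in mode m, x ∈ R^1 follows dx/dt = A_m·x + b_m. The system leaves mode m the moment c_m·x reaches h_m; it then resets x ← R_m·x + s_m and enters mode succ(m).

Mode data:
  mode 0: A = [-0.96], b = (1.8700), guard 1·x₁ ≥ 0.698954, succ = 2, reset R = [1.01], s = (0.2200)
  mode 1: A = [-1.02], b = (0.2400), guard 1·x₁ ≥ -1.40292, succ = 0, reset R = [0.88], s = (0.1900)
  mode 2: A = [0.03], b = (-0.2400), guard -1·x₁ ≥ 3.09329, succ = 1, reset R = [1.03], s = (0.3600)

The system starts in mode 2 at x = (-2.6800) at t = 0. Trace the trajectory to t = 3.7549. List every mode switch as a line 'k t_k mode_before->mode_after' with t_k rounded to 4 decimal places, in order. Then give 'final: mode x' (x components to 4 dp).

1 1.2656 2->1
2 1.8786 1->0
3 2.7888 0->2
final: 2 0.7179

Mode 2: guard c·x = 3.0933 hit at Δt = 1.2656 (t = 1.2656), x⁻ = (-3.0933) → reset → x⁺ = (-2.8261), jump to mode 1
Mode 1: guard c·x = -1.4029 hit at Δt = 0.6130 (t = 1.8786), x⁻ = (-1.4029) → reset → x⁺ = (-1.0446), jump to mode 0
Mode 0: guard c·x = 0.6990 hit at Δt = 0.9102 (t = 2.7888), x⁻ = (0.6990) → reset → x⁺ = (0.9259), jump to mode 2
Mode 2: flow for 0.9661 to horizon, guard not reached → x = (0.7179)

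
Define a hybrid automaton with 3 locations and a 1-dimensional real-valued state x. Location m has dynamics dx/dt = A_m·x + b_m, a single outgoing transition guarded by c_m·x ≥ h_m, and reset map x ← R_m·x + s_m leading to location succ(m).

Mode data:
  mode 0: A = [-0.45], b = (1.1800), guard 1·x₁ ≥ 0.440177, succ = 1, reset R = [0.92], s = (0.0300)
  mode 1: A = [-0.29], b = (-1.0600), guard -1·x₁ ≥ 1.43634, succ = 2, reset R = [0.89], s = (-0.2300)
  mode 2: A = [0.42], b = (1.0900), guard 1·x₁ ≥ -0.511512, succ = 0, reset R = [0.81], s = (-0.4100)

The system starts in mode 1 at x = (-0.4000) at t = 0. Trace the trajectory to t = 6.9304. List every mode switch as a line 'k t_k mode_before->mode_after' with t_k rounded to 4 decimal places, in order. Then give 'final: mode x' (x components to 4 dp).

Mode 1: guard c·x = 1.4363 hit at Δt = 1.3216 (t = 1.3216), x⁻ = (-1.4363) → reset → x⁺ = (-1.5083), jump to mode 2
Mode 2: guard c·x = -0.5115 hit at Δt = 1.5496 (t = 2.8712), x⁻ = (-0.5115) → reset → x⁺ = (-0.8243), jump to mode 0
Mode 0: guard c·x = 0.4402 hit at Δt = 1.0158 (t = 3.8870), x⁻ = (0.4402) → reset → x⁺ = (0.4350), jump to mode 1
Mode 1: guard c·x = 1.4363 hit at Δt = 2.1090 (t = 5.9960), x⁻ = (-1.4363) → reset → x⁺ = (-1.5083), jump to mode 2
Mode 2: flow for 0.9344 to horizon, guard not reached → x = (-0.9860)

1 1.3216 1->2
2 2.8712 2->0
3 3.8870 0->1
4 5.9960 1->2
final: 2 -0.9860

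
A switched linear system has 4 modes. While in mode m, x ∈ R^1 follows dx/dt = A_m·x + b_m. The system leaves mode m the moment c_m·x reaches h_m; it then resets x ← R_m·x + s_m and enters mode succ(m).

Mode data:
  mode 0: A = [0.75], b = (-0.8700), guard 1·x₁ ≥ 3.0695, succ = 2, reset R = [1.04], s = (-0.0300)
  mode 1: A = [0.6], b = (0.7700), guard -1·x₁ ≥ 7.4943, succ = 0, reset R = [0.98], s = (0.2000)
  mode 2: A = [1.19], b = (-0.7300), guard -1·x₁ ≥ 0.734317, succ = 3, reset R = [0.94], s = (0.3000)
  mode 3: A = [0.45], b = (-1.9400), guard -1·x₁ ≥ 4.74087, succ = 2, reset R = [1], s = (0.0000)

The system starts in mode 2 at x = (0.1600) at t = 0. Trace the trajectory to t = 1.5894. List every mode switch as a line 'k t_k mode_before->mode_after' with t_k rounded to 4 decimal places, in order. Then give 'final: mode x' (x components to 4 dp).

Mode 2: guard c·x = 0.7343 hit at Δt = 0.9154 (t = 0.9154), x⁻ = (-0.7343) → reset → x⁺ = (-0.3903), jump to mode 3
Mode 3: flow for 0.6740 to horizon, guard not reached → x = (-2.0560)

1 0.9154 2->3
final: 3 -2.0560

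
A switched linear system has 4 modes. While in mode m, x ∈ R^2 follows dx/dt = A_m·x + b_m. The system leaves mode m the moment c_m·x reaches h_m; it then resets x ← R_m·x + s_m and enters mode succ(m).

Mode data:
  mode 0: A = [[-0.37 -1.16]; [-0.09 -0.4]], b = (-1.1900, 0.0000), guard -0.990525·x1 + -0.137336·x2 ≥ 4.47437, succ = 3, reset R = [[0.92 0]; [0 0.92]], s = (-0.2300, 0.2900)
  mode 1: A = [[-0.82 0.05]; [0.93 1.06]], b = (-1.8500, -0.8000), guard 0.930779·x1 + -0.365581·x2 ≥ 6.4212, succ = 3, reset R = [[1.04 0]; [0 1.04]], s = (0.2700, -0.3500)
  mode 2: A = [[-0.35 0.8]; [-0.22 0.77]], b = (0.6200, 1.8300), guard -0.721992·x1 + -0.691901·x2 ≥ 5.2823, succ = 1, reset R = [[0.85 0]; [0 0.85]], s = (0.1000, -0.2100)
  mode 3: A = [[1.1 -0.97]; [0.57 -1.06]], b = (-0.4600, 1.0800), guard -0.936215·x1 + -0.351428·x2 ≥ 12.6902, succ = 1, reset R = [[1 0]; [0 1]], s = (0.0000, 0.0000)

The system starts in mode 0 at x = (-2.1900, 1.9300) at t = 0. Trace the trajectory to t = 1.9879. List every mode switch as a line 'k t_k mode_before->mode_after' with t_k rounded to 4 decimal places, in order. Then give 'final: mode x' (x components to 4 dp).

Mode 0: guard c·x = 4.4744 hit at Δt = 1.4435 (t = 1.4435), x⁻ = (-4.7187, 1.4534) → reset → x⁺ = (-4.5712, 1.6271), jump to mode 3
Mode 3: flow for 0.5444 to horizon, guard not reached → x = (-9.2367, -0.2850)

1 1.4435 0->3
final: 3 -9.2367 -0.2850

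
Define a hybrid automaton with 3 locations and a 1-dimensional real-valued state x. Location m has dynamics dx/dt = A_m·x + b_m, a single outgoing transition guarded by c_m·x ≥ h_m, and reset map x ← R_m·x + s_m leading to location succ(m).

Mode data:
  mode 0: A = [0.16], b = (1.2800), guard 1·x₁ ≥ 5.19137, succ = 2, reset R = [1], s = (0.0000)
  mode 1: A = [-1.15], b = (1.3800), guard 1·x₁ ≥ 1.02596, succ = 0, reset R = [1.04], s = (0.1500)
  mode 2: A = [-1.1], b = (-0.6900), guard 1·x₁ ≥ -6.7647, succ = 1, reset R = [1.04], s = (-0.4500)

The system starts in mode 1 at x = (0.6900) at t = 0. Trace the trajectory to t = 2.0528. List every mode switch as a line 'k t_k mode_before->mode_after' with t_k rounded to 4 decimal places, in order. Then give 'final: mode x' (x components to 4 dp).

1 0.9349 1->0
final: 0 3.0222

Mode 1: guard c·x = 1.0260 hit at Δt = 0.9349 (t = 0.9349), x⁻ = (1.0260) → reset → x⁺ = (1.2170), jump to mode 0
Mode 0: flow for 1.1179 to horizon, guard not reached → x = (3.0222)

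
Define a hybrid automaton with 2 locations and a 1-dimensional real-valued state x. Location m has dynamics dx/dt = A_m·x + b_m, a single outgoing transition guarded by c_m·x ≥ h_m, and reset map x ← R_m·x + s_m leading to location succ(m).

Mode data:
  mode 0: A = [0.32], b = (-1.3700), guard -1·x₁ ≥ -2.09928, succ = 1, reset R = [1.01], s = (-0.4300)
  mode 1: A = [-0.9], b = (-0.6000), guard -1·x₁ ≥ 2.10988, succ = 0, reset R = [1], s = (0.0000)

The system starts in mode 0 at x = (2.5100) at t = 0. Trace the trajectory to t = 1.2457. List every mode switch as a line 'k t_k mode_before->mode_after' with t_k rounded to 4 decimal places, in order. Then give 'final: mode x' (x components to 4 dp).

Mode 0: guard c·x = -2.0993 hit at Δt = 0.6517 (t = 0.6517), x⁻ = (2.0993) → reset → x⁺ = (1.6903), jump to mode 1
Mode 1: flow for 0.5940 to horizon, guard not reached → x = (0.7143)

1 0.6517 0->1
final: 1 0.7143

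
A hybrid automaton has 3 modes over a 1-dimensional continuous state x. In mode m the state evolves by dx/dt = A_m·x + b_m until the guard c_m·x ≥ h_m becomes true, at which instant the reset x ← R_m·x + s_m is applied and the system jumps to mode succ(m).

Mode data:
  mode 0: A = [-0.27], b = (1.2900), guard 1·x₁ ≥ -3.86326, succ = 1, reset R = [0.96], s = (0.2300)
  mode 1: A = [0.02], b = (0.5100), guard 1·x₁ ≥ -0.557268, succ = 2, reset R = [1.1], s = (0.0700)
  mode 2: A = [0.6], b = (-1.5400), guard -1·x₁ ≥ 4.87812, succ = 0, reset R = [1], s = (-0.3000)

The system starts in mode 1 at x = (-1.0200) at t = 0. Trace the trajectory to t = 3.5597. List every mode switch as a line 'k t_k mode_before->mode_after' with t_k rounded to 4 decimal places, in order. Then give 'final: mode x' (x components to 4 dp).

1 0.9363 1->2
2 2.3913 2->0
3 2.9159 0->1
final: 1 -3.1934

Mode 1: guard c·x = -0.5573 hit at Δt = 0.9363 (t = 0.9363), x⁻ = (-0.5573) → reset → x⁺ = (-0.5430), jump to mode 2
Mode 2: guard c·x = 4.8781 hit at Δt = 1.4550 (t = 2.3913), x⁻ = (-4.8781) → reset → x⁺ = (-5.1781), jump to mode 0
Mode 0: guard c·x = -3.8633 hit at Δt = 0.5246 (t = 2.9159), x⁻ = (-3.8633) → reset → x⁺ = (-3.4787), jump to mode 1
Mode 1: flow for 0.6438 to horizon, guard not reached → x = (-3.1934)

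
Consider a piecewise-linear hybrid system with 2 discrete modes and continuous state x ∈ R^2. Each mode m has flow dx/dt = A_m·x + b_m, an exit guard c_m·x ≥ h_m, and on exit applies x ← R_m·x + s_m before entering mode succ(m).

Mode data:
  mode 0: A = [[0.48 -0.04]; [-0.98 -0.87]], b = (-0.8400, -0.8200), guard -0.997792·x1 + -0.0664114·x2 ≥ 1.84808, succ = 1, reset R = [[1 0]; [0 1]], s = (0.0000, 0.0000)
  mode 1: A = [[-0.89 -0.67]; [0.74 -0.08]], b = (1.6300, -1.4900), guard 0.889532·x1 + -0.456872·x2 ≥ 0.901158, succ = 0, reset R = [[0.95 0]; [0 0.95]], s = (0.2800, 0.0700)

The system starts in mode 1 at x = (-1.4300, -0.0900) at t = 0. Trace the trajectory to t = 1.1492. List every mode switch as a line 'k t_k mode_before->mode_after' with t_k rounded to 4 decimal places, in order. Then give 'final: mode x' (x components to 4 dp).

Mode 1: guard c·x = 0.9012 hit at Δt = 0.6799 (t = 0.6799), x⁻ = (0.3385, -1.3135) → reset → x⁺ = (0.6015, -1.1778), jump to mode 0
Mode 0: flow for 0.4693 to horizon, guard not reached → x = (0.3374, -1.2746)

1 0.6799 1->0
final: 0 0.3374 -1.2746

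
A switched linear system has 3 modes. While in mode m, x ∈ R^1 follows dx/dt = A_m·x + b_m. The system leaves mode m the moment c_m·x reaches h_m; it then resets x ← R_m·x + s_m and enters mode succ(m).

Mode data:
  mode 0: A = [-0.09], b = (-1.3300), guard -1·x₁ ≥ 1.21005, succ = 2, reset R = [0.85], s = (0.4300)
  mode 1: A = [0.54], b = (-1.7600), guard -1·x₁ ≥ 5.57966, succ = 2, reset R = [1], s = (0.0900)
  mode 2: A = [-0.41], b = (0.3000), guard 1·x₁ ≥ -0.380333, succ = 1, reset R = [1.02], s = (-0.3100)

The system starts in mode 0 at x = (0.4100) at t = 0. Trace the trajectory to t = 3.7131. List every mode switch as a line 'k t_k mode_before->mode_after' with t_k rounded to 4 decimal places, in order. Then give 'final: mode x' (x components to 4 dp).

Mode 0: guard c·x = 1.2101 hit at Δt = 1.2533 (t = 1.2533), x⁻ = (-1.2100) → reset → x⁺ = (-0.5985), jump to mode 2
Mode 2: guard c·x = -0.3803 hit at Δt = 0.4370 (t = 1.6903), x⁻ = (-0.3803) → reset → x⁺ = (-0.6979), jump to mode 1
Mode 1: guard c·x = 5.5797 hit at Δt = 1.4882 (t = 3.1785), x⁻ = (-5.5797) → reset → x⁺ = (-5.4897), jump to mode 2
Mode 2: flow for 0.5346 to horizon, guard not reached → x = (-4.2651)

1 1.2533 0->2
2 1.6903 2->1
3 3.1785 1->2
final: 2 -4.2651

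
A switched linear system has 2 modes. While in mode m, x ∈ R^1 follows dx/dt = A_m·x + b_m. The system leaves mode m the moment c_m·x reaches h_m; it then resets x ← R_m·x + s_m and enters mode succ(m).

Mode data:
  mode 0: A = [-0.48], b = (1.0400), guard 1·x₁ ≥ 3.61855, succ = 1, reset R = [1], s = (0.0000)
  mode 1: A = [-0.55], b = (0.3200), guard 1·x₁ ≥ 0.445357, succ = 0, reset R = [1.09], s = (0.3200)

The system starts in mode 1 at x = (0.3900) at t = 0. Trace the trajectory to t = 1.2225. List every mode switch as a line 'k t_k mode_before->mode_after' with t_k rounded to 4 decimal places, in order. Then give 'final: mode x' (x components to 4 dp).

1 0.6191 1->0
final: 0 1.1477

Mode 1: guard c·x = 0.4454 hit at Δt = 0.6191 (t = 0.6191), x⁻ = (0.4454) → reset → x⁺ = (0.8054), jump to mode 0
Mode 0: flow for 0.6034 to horizon, guard not reached → x = (1.1477)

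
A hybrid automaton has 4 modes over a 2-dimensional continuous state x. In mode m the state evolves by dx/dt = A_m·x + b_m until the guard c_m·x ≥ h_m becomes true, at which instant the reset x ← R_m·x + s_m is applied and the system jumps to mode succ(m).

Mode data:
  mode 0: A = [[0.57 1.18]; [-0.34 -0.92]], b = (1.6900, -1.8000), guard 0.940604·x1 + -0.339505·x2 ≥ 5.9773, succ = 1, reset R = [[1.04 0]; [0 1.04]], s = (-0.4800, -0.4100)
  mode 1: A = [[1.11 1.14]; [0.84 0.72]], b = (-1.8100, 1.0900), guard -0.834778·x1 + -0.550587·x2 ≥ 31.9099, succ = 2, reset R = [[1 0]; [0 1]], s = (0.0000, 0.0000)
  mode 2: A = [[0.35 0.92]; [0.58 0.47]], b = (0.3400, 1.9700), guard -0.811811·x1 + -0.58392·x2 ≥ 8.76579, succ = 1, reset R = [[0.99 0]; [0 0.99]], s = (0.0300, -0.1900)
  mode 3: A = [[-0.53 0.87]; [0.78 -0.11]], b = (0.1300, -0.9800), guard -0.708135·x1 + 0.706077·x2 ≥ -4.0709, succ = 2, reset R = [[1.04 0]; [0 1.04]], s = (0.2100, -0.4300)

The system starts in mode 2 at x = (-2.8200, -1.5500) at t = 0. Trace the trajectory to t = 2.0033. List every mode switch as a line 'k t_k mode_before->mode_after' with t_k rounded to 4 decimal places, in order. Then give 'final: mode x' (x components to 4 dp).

Mode 2: guard c·x = 8.7658 hit at Δt = 1.3668 (t = 1.3668), x⁻ = (-7.7398, -4.2515) → reset → x⁺ = (-7.6324, -4.3990), jump to mode 1
Mode 1: flow for 0.6365 to horizon, guard not reached → x = (-25.8417, -15.8063)

1 1.3668 2->1
final: 1 -25.8417 -15.8063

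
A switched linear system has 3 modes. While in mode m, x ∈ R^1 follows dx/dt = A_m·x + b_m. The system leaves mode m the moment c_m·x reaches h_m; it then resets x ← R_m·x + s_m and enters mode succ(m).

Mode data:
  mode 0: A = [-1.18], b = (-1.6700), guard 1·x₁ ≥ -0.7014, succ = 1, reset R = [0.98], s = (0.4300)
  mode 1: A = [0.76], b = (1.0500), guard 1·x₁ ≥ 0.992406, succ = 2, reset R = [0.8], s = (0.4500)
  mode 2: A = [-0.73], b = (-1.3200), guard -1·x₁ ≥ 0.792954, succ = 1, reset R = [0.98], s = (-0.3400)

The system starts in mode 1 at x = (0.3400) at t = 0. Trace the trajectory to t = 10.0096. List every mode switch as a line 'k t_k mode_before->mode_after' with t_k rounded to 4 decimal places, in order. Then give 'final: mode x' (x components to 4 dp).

Mode 1: guard c·x = 0.9924 hit at Δt = 0.4228 (t = 0.4228), x⁻ = (0.9924) → reset → x⁺ = (1.2439), jump to mode 2
Mode 2: guard c·x = 0.7930 hit at Δt = 1.5078 (t = 1.9306), x⁻ = (-0.7930) → reset → x⁺ = (-1.1171), jump to mode 1
Mode 1: guard c·x = 0.9924 hit at Δt = 2.8876 (t = 4.8182), x⁻ = (0.9924) → reset → x⁺ = (1.2439), jump to mode 2
Mode 2: guard c·x = 0.7930 hit at Δt = 1.5078 (t = 6.3260), x⁻ = (-0.7930) → reset → x⁺ = (-1.1171), jump to mode 1
Mode 1: guard c·x = 0.9924 hit at Δt = 2.8876 (t = 9.2135), x⁻ = (0.9924) → reset → x⁺ = (1.2439), jump to mode 2
Mode 2: flow for 0.7961 to horizon, guard not reached → x = (-0.1013)

1 0.4228 1->2
2 1.9306 2->1
3 4.8182 1->2
4 6.3260 2->1
5 9.2135 1->2
final: 2 -0.1013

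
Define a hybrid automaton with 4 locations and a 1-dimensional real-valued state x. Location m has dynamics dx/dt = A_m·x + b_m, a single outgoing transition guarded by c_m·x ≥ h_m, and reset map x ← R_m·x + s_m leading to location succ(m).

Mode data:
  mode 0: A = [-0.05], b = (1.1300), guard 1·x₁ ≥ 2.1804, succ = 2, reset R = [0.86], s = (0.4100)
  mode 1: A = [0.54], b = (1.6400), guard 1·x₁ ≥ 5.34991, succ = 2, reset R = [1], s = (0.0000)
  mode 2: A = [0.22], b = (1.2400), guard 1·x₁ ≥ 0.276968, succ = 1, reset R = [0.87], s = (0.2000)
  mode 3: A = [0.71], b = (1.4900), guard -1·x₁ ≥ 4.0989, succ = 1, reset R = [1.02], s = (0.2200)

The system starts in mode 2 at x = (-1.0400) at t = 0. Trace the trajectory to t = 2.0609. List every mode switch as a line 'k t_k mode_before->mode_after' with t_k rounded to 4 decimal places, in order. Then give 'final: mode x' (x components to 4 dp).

1 1.1452 2->1
final: 1 2.6656

Mode 2: guard c·x = 0.2770 hit at Δt = 1.1452 (t = 1.1452), x⁻ = (0.2770) → reset → x⁺ = (0.4410), jump to mode 1
Mode 1: flow for 0.9157 to horizon, guard not reached → x = (2.6656)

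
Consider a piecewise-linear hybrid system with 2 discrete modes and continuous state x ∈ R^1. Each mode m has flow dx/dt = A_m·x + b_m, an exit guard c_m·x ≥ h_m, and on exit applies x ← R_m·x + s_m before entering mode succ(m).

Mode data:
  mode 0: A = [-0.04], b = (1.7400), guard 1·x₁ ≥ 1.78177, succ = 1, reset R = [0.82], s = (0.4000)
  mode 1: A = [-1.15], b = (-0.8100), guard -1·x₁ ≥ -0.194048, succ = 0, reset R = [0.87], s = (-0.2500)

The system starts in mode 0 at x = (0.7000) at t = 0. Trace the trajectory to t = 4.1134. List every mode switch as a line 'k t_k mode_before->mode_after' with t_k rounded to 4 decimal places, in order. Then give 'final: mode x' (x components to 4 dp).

Mode 0: guard c·x = 1.7818 hit at Δt = 0.6400 (t = 0.6400), x⁻ = (1.7818) → reset → x⁺ = (1.8611), jump to mode 1
Mode 1: guard c·x = -0.1940 hit at Δt = 0.9124 (t = 1.5524), x⁻ = (0.1940) → reset → x⁺ = (-0.0812), jump to mode 0
Mode 0: guard c·x = 1.7818 hit at Δt = 1.0922 (t = 2.6446), x⁻ = (1.7818) → reset → x⁺ = (1.8611), jump to mode 1
Mode 1: guard c·x = -0.1940 hit at Δt = 0.9124 (t = 3.5570), x⁻ = (0.1940) → reset → x⁺ = (-0.0812), jump to mode 0
Mode 0: flow for 0.5564 to horizon, guard not reached → x = (0.8781)

1 0.6400 0->1
2 1.5524 1->0
3 2.6446 0->1
4 3.5570 1->0
final: 0 0.8781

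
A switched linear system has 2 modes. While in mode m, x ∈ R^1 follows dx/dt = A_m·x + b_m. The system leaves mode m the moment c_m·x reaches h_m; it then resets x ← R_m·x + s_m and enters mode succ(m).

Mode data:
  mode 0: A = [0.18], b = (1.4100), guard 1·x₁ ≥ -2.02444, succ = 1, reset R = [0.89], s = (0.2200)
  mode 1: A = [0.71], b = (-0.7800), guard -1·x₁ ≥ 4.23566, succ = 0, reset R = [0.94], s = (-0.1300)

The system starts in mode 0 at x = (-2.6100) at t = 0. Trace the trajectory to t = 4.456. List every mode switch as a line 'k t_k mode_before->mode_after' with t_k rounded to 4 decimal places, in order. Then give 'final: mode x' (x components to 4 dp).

Mode 0: guard c·x = -2.0244 hit at Δt = 0.5903 (t = 0.5903), x⁻ = (-2.0244) → reset → x⁺ = (-1.5818), jump to mode 1
Mode 1: guard c·x = 4.2357 hit at Δt = 0.9693 (t = 1.5596), x⁻ = (-4.2357) → reset → x⁺ = (-4.1115), jump to mode 0
Mode 0: guard c·x = -2.0244 hit at Δt = 2.4732 (t = 4.0328), x⁻ = (-2.0244) → reset → x⁺ = (-1.5818), jump to mode 1
Mode 1: flow for 0.4232 to horizon, guard not reached → x = (-2.5211)

1 0.5903 0->1
2 1.5596 1->0
3 4.0328 0->1
final: 1 -2.5211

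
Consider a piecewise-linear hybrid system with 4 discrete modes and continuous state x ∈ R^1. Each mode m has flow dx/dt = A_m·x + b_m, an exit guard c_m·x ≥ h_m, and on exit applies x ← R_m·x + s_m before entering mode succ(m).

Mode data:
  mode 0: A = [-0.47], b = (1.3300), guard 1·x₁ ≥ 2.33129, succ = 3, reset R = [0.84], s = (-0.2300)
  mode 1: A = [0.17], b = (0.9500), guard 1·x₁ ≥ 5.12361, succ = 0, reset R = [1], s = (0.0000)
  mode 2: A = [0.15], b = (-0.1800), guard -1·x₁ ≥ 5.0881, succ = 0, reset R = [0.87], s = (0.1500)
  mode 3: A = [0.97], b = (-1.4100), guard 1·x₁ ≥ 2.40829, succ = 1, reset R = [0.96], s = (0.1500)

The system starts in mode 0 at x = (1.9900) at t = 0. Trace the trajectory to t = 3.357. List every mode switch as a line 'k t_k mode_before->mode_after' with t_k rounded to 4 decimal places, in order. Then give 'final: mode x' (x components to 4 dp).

Mode 0: guard c·x = 2.3313 hit at Δt = 1.1097 (t = 1.1097), x⁻ = (2.3313) → reset → x⁺ = (1.7283), jump to mode 3
Mode 3: guard c·x = 2.4083 hit at Δt = 1.2843 (t = 2.3940), x⁻ = (2.4083) → reset → x⁺ = (2.4620), jump to mode 1
Mode 1: flow for 0.9630 to horizon, guard not reached → x = (3.8939)

1 1.1097 0->3
2 2.3940 3->1
final: 1 3.8939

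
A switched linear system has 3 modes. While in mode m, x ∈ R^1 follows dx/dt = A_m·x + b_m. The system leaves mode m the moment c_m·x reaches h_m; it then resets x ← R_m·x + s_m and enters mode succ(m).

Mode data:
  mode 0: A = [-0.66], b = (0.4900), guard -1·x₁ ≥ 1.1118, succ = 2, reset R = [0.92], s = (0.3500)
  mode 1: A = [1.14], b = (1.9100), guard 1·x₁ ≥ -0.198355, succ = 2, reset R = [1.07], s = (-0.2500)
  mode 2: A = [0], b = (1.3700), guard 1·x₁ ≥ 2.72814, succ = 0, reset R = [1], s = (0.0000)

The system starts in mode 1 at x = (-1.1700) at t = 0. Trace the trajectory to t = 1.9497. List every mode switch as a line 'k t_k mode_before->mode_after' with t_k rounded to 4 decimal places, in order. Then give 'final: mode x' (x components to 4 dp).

1 0.9407 1->2
final: 2 0.9201

Mode 1: guard c·x = -0.1984 hit at Δt = 0.9407 (t = 0.9407), x⁻ = (-0.1984) → reset → x⁺ = (-0.4622), jump to mode 2
Mode 2: flow for 1.0090 to horizon, guard not reached → x = (0.9201)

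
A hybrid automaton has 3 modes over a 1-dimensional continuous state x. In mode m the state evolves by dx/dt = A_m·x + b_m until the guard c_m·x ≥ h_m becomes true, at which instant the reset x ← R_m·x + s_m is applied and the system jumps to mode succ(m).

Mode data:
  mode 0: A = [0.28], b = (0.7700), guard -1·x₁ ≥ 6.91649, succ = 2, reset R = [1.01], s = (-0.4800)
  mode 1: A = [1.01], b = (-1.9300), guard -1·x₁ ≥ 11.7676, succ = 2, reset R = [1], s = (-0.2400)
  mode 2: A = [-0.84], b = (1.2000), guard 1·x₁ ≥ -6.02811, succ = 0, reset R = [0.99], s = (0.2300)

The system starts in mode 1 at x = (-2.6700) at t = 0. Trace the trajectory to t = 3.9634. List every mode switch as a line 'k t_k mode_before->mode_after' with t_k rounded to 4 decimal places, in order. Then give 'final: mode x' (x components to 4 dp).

1 1.0831 1->2
2 1.7841 2->0
3 2.9717 0->2
4 3.1816 2->0
final: 0 -6.4690

Mode 1: guard c·x = 11.7676 hit at Δt = 1.0831 (t = 1.0831), x⁻ = (-11.7676) → reset → x⁺ = (-12.0076), jump to mode 2
Mode 2: guard c·x = -6.0281 hit at Δt = 0.7010 (t = 1.7841), x⁻ = (-6.0281) → reset → x⁺ = (-5.7378), jump to mode 0
Mode 0: guard c·x = 6.9165 hit at Δt = 1.1876 (t = 2.9717), x⁻ = (-6.9165) → reset → x⁺ = (-7.4657), jump to mode 2
Mode 2: guard c·x = -6.0281 hit at Δt = 0.2099 (t = 3.1816), x⁻ = (-6.0281) → reset → x⁺ = (-5.7378), jump to mode 0
Mode 0: flow for 0.7818 to horizon, guard not reached → x = (-6.4690)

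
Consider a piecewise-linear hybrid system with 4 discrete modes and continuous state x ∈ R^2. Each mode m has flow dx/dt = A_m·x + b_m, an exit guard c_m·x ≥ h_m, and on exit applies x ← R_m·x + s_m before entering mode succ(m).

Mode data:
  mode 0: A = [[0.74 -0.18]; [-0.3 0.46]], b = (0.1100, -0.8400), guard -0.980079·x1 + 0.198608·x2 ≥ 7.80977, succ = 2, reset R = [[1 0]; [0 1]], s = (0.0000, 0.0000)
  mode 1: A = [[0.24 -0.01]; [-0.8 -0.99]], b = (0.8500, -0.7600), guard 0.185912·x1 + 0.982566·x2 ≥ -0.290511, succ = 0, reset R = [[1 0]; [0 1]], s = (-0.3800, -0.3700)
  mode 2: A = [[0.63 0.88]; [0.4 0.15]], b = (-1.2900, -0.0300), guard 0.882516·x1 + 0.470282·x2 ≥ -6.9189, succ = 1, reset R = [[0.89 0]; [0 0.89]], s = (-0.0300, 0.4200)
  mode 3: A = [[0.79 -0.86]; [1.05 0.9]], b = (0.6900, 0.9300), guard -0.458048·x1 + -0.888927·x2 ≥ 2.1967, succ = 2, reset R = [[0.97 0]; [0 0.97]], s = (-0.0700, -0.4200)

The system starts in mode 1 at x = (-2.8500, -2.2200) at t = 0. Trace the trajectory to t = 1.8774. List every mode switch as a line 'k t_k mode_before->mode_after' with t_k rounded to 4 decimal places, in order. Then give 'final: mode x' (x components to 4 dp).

Mode 1: guard c·x = -0.2905 hit at Δt = 1.0987 (t = 1.0987), x⁻ = (-2.6309, 0.2021) → reset → x⁺ = (-3.0109, -0.1679), jump to mode 0
Mode 0: flow for 0.7787 to horizon, guard not reached → x = (-5.2217, 0.0808)

1 1.0987 1->0
final: 0 -5.2217 0.0808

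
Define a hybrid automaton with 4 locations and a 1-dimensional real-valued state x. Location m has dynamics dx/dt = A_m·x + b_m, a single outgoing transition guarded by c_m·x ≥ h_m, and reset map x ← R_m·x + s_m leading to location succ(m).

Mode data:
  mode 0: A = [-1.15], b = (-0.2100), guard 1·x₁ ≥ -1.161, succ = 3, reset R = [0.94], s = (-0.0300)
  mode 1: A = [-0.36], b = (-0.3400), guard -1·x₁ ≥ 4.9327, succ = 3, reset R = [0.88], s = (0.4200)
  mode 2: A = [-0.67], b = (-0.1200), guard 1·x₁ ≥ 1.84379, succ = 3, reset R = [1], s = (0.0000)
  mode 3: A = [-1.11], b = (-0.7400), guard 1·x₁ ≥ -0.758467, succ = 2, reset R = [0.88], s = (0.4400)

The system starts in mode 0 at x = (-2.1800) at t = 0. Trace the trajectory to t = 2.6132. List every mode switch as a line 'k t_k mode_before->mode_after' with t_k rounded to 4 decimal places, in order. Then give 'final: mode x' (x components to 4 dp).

Mode 0: guard c·x = -1.1610 hit at Δt = 0.6206 (t = 0.6206), x⁻ = (-1.1610) → reset → x⁺ = (-1.1213), jump to mode 3
Mode 3: guard c·x = -0.7585 hit at Δt = 1.4414 (t = 2.0620), x⁻ = (-0.7585) → reset → x⁺ = (-0.2275), jump to mode 2
Mode 2: flow for 0.5512 to horizon, guard not reached → x = (-0.2125)

1 0.6206 0->3
2 2.0620 3->2
final: 2 -0.2125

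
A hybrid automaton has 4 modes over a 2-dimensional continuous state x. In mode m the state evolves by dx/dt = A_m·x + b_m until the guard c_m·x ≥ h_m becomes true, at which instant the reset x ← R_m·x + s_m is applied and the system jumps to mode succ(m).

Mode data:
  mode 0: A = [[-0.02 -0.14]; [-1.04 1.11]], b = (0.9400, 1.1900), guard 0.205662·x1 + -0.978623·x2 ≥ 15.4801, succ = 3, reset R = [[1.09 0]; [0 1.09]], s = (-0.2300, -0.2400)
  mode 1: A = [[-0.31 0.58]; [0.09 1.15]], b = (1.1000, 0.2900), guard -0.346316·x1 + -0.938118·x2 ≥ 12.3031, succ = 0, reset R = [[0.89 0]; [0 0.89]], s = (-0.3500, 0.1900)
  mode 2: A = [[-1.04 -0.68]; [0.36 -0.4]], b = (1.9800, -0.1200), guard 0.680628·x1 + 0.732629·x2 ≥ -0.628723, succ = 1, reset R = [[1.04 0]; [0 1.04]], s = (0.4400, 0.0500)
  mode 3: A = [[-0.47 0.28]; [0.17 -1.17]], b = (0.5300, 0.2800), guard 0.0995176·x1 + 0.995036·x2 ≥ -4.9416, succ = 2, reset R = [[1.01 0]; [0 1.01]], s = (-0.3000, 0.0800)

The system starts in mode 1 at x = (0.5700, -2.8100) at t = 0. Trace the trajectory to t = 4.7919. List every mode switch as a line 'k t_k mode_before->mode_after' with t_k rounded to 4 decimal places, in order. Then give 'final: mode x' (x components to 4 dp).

Mode 1: guard c·x = 12.3031 hit at Δt = 1.3328 (t = 1.3328), x⁻ = (-2.6108, -12.1508) → reset → x⁺ = (-2.6736, -10.6243), jump to mode 0
Mode 0: guard c·x = 15.4801 hit at Δt = 0.4881 (t = 1.8209), x⁻ = (-1.3030, -16.0921) → reset → x⁺ = (-1.6503, -17.7804), jump to mode 3
Mode 3: guard c·x = -4.9416 hit at Δt = 1.1607 (t = 2.9816), x⁻ = (-2.7903, -4.6872) → reset → x⁺ = (-3.1182, -4.6541), jump to mode 2
Mode 2: guard c·x = -0.6287 hit at Δt = 1.1940 (t = 4.1756), x⁻ = (2.1657, -2.8701) → reset → x⁺ = (2.6923, -2.9349), jump to mode 1
Mode 1: flow for 0.6163 to horizon, guard not reached → x = (1.5030, -5.5225)

1 1.3328 1->0
2 1.8209 0->3
3 2.9816 3->2
4 4.1756 2->1
final: 1 1.5030 -5.5225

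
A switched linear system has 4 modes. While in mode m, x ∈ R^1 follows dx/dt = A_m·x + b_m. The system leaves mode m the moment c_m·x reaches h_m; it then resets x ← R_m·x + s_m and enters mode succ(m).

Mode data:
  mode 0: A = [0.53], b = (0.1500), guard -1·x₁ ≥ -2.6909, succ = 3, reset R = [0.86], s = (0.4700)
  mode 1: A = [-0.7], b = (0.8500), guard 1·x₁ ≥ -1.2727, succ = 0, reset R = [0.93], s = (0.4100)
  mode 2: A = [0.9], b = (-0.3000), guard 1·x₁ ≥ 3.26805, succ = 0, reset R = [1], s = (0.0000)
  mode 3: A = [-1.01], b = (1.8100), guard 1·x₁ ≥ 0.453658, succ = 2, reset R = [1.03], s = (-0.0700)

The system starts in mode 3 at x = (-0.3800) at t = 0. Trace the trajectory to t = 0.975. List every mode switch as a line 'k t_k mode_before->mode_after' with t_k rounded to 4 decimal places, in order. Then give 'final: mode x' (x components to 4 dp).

1 0.4794 3->2
final: 2 0.4332

Mode 3: guard c·x = 0.4537 hit at Δt = 0.4794 (t = 0.4794), x⁻ = (0.4537) → reset → x⁺ = (0.3973), jump to mode 2
Mode 2: flow for 0.4956 to horizon, guard not reached → x = (0.4332)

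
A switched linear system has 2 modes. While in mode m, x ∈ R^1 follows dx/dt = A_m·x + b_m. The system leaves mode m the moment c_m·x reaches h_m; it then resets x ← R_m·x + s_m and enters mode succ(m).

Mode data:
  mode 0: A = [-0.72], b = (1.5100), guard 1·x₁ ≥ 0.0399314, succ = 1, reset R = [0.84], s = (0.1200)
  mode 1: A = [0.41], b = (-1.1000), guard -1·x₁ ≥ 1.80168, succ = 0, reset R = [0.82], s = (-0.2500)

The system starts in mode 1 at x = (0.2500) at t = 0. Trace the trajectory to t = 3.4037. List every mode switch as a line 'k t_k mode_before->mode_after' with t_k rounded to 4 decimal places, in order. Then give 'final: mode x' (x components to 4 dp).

1 1.4916 1->0
2 2.3528 0->1
final: 1 -1.2088

Mode 1: guard c·x = 1.8017 hit at Δt = 1.4916 (t = 1.4916), x⁻ = (-1.8017) → reset → x⁺ = (-1.7274), jump to mode 0
Mode 0: guard c·x = 0.0399 hit at Δt = 0.8612 (t = 2.3528), x⁻ = (0.0399) → reset → x⁺ = (0.1535), jump to mode 1
Mode 1: flow for 1.0509 to horizon, guard not reached → x = (-1.2088)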